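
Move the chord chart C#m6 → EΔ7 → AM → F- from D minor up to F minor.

Em6 GΔ7 CM Ab-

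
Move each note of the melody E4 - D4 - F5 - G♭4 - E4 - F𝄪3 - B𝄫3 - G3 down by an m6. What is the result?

G#3 F#3 A4 Bb3 G#3 A##2 Db3 B2

E4 → G#3
D4 → F#3
F5 → A4
Gb4 → Bb3
E4 → G#3
F##3 → A##2
Bbb3 → Db3
G3 → B2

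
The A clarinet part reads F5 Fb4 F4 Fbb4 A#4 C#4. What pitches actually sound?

D5 Db4 D4 Dbb4 F##4 A#3

The A clarinet sounds a minor third below written, so transpose each written note down a minor third.
F5 to D5
Fb4 to Db4
F4 to D4
Fbb4 to Dbb4
A#4 to F##4
C#4 to A#3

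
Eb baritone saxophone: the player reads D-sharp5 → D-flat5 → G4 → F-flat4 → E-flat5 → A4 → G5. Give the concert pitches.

The Eb baritone saxophone sounds a major thirteenth below written, so transpose each written note down a major thirteenth.
D#5 -> F#3
Db5 -> Fb3
G4 -> Bb2
Fb4 -> Abb2
Eb5 -> Gb3
A4 -> C3
G5 -> Bb3

F#3 Fb3 Bb2 Abb2 Gb3 C3 Bb3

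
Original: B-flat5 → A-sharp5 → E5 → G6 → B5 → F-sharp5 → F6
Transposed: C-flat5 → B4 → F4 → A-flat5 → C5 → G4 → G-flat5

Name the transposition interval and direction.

down a major seventh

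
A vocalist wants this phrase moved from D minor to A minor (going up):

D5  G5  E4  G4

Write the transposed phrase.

D minor to A minor up is a perfect fifth, so every note moves up by that interval.
D5 becomes A5
G5 becomes D6
E4 becomes B4
G4 becomes D5

A5 D6 B4 D5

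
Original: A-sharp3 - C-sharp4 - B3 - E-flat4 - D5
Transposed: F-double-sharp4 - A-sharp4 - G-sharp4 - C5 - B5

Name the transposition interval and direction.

up a major sixth

From A#3 to F##4 is 6 letter names — a sixth of some quality.
A#3 to F##4 is 9 semitones, which makes it a major sixth; the second version is higher, so the direction is up.
Checking another pair — D5 → B5 — gives the same interval.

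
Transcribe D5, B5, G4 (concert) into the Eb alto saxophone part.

B5 G#6 E5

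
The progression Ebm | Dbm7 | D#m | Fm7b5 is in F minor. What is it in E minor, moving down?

F minor down to E minor is a minor second; each chord root moves by that interval while the quality stays the same.
Ebm: root Eb down a minor second → D, giving Dm.
Dbm7: root Db down a minor second → C, giving Cm7.
D#m: root D# down a minor second → C##, giving C##m.
Fm7b5: root F down a minor second → E, giving Em7b5.

Dm Cm7 C##m Em7b5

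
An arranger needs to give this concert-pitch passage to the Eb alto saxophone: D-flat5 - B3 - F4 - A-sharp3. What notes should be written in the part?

Bb5 G#4 D5 F##4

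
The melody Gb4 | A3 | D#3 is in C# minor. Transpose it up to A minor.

C# minor to A minor up is a minor sixth, so every note moves up by that interval.
Gb4 to Ebb5
A3 to F4
D#3 to B3

Ebb5 F4 B3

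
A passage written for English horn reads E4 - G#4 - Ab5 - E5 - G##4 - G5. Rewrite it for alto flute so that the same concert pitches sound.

D4 F#4 Gb5 D5 F##4 F5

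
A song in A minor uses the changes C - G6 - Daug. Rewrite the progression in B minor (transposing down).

D A6 Eaug

A minor down to B minor is a minor seventh; each chord root moves by that interval while the quality stays the same.
C: root C down a minor seventh → D, giving D.
G6: root G down a minor seventh → A, giving A6.
Daug: root D down a minor seventh → E, giving Eaug.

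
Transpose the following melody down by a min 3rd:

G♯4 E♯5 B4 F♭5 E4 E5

E#4 C##5 G#4 Db5 C#4 C#5

G#4 to E#4
E#5 to C##5
B4 to G#4
Fb5 to Db5
E4 to C#4
E5 to C#5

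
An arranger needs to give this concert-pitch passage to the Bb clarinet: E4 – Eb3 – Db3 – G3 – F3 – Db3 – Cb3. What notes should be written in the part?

F#4 F3 Eb3 A3 G3 Eb3 Db3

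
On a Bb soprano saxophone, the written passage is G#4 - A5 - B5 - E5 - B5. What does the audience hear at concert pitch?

Written C4 on the Bb soprano saxophone sounds as Bb3, a major second lower; apply that shift to every note.
G#4 becomes F#4
A5 becomes G5
B5 becomes A5
E5 becomes D5
B5 becomes A5

F#4 G5 A5 D5 A5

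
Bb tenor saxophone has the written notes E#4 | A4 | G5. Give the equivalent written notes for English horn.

A#3 D4 C5

First find concert pitch: the Bb tenor saxophone sounds a major ninth below written, so E#4 A4 G5 sounds D#3 G3 F4.
Then write for English horn: it sounds a perfect fifth below written, so the part must be a perfect fifth above concert.
D#3 → A#3
G3 → D4
F4 → C5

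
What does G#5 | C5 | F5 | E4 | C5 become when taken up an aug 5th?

D##6 G#5 C#6 B#4 G#5

An augmented fifth up from G#5 gives D##6.
C5: a fifth up reaches G, and 8 semitones makes it G#5.
F5 up an augmented fifth is C#6.
E4 up an augmented fifth is B#4.
C5 up an augmented fifth is G#5.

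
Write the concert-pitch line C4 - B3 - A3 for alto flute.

F4 E4 D4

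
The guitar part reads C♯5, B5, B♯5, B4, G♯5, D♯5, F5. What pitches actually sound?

The guitar sounds a perfect octave below written, so transpose each written note down a perfect octave.
C#5 gives C#4
B5 gives B4
B#5 gives B#4
B4 gives B3
G#5 gives G#4
D#5 gives D#4
F5 gives F4

C#4 B4 B#4 B3 G#4 D#4 F4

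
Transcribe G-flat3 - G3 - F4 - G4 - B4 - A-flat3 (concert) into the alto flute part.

The alto flute sounds a perfect fourth below written, so the written part must be a perfect fourth above concert — transpose each note up.
Gb3 to Cb4
G3 to C4
F4 to Bb4
G4 to C5
B4 to E5
Ab3 to Db4

Cb4 C4 Bb4 C5 E5 Db4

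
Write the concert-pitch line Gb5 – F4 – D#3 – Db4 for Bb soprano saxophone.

Written C4 sounds as Bb3 on the Bb soprano saxophone, so concert pitches are written a major second up.
Gb5 -> Ab5
F4 -> G4
D#3 -> E#3
Db4 -> Eb4

Ab5 G4 E#3 Eb4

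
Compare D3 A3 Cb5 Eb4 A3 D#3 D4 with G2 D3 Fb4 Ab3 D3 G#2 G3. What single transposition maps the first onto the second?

down a perfect fifth

Take the first pair: D3 → G2. D to G spans 5 letter names, so the interval is some kind of fifth.
G2 to D3 is 7 semitones, which makes it a perfect fifth; the second version is lower, so the direction is down.
Checking another pair — D4 → G3 — gives the same interval.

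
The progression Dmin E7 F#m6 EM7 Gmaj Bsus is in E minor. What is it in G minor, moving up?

E minor up to G minor is a minor third; each chord root moves by that interval while the quality stays the same.
Dmin: root D up a minor third → F, giving Fmin.
E7: root E up a minor third → G, giving G7.
F#m6: root F# up a minor third → A, giving Am6.
EM7: root E up a minor third → G, giving GM7.
Gmaj: root G up a minor third → Bb, giving Bbmaj.
Bsus: root B up a minor third → D, giving Dsus.

Fmin G7 Am6 GM7 Bbmaj Dsus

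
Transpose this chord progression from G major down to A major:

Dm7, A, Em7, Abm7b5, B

G major down to A major is a minor seventh; each chord root moves by that interval while the quality stays the same.
Dm7: root D down a minor seventh → E, giving Em7.
A: root A down a minor seventh → B, giving B.
Em7: root E down a minor seventh → F#, giving F#m7.
Abm7b5: root Ab down a minor seventh → Bb, giving Bbm7b5.
B: root B down a minor seventh → C#, giving C#.

Em7 B F#m7 Bbm7b5 C#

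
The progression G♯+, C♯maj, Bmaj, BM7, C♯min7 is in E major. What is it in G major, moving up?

E major up to G major is a minor third; each chord root moves by that interval while the quality stays the same.
G♯+: root G♯ up a minor third → B, giving B+.
C♯maj: root C♯ up a minor third → E, giving Emaj.
Bmaj: root B up a minor third → D, giving Dmaj.
BM7: root B up a minor third → D, giving DM7.
C♯min7: root C♯ up a minor third → E, giving Emin7.

B+ Emaj Dmaj DM7 Emin7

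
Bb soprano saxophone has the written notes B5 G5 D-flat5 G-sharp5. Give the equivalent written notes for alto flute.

D6 Bb5 Fb5 B5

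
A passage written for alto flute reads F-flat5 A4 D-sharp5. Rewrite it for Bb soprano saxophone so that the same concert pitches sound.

Db5 F#4 B#4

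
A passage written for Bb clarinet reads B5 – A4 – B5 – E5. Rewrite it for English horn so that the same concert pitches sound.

E6 D5 E6 A5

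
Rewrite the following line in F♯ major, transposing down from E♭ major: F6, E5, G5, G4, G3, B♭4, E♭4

G#5 F##4 A#4 A#3 A#2 C#4 F#3

From E♭ down to F♯ is a diminished seventh; apply that to each pitch.
F6 to G#5
E5 to F##4
G5 to A#4
G4 to A#3
G3 to A#2
Bb4 to C#4
Eb4 to F#3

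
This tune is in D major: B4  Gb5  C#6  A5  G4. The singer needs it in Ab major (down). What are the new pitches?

F4 Dbb5 G5 Eb5 Db4

D major to Ab major down is an augmented fourth, so every note moves down by that interval.
B4 gives F4
Gb5 gives Dbb5
C#6 gives G5
A5 gives Eb5
G4 gives Db4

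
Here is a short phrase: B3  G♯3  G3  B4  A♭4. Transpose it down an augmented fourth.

F3 D3 Db3 F4 Ebb4

B3 becomes F3
G#3 becomes D3
G3 becomes Db3
B4 becomes F4
Ab4 becomes Ebb4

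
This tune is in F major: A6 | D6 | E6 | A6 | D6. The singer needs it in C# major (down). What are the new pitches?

E#6 A#5 B#5 E#6 A#5

From F down to C# is a diminished fourth; apply that to each pitch.
A6 to E#6
D6 to A#5
E6 to B#5
A6 to E#6
D6 to A#5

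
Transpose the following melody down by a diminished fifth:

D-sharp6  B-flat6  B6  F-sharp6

G##5 E6 E#6 B#5

D#6 down a diminished fifth is G##5.
Bb6 down a diminished fifth is E6.
B6: a fifth down reaches E, and 6 semitones makes it E#6.
F#6 down a diminished fifth is B#5.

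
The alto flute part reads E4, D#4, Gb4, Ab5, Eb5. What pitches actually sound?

Written C4 on the alto flute sounds as G3, a perfect fourth lower; apply that shift to every note.
E4 to B3
D#4 to A#3
Gb4 to Db4
Ab5 to Eb5
Eb5 to Bb4

B3 A#3 Db4 Eb5 Bb4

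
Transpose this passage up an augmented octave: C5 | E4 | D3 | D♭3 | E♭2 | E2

C#6 E#5 D#4 D4 E3 E#3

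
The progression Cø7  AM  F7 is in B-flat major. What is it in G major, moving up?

Aø7 F#M D7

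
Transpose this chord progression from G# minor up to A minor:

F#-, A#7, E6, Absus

G# minor up to A minor is a minor second; each chord root moves by that interval while the quality stays the same.
F#-: root F# up a minor second → G, giving G-.
A#7: root A# up a minor second → B, giving B7.
E6: root E up a minor second → F, giving F6.
Absus: root Ab up a minor second → Bbb, giving Bbbsus.

G- B7 F6 Bbbsus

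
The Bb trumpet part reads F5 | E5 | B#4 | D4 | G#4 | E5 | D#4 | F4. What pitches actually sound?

Eb5 D5 A#4 C4 F#4 D5 C#4 Eb4

The Bb trumpet sounds a major second below written, so transpose each written note down a major second.
F5 to Eb5
E5 to D5
B#4 to A#4
D4 to C4
G#4 to F#4
E5 to D5
D#4 to C#4
F4 to Eb4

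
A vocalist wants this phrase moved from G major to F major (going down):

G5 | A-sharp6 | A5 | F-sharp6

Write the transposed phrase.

G major to F major down is a major second, so every note moves down by that interval.
G5 -> F5
A#6 -> G#6
A5 -> G5
F#6 -> E6

F5 G#6 G5 E6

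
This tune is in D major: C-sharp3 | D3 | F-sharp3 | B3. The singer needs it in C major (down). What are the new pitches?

From D down to C is a major second; apply that to each pitch.
C#3 gives B2
D3 gives C3
F#3 gives E3
B3 gives A3

B2 C3 E3 A3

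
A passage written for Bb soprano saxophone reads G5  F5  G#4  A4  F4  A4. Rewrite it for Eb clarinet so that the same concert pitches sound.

First find concert pitch: the Bb soprano saxophone sounds a major second below written, so G5 F5 G#4 A4 F4 A4 sounds F5 Eb5 F#4 G4 Eb4 G4.
Then write for Eb clarinet: it sounds a minor third above written, so the part must be a minor third below concert.
F5 → D5
Eb5 → C5
F#4 → D#4
G4 → E4
Eb4 → C4
G4 → E4

D5 C5 D#4 E4 C4 E4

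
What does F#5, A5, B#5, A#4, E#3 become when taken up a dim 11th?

Bb6 Db7 E7 D6 A4

F#5 -> Bb6
A5 -> Db7
B#5 -> E7
A#4 -> D6
E#3 -> A4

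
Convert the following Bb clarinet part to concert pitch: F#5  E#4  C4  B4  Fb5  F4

The Bb clarinet sounds a major second below written, so transpose each written note down a major second.
F#5 → E5
E#4 → D#4
C4 → Bb3
B4 → A4
Fb5 → Ebb5
F4 → Eb4

E5 D#4 Bb3 A4 Ebb5 Eb4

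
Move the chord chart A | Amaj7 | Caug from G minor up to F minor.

G minor up to F minor is a minor seventh; each chord root moves by that interval while the quality stays the same.
A: root A up a minor seventh → G, giving G.
Amaj7: root A up a minor seventh → G, giving Gmaj7.
Caug: root C up a minor seventh → Bb, giving Bbaug.

G Gmaj7 Bbaug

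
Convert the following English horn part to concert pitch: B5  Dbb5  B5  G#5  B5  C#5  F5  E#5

E5 Gbb4 E5 C#5 E5 F#4 Bb4 A#4

The English horn sounds a perfect fifth below written, so transpose each written note down a perfect fifth.
B5 to E5
Dbb5 to Gbb4
B5 to E5
G#5 to C#5
B5 to E5
C#5 to F#4
F5 to Bb4
E#5 to A#4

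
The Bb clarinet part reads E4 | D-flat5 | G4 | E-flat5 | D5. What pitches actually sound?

D4 Cb5 F4 Db5 C5

The Bb clarinet sounds a major second below written, so transpose each written note down a major second.
E4 to D4
Db5 to Cb5
G4 to F4
Eb5 to Db5
D5 to C5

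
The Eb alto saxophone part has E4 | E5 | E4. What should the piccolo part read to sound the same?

G2 G3 G2

First find concert pitch: the Eb alto saxophone sounds a major sixth below written, so E4 E5 E4 sounds G3 G4 G3.
Then write for piccolo: it sounds a perfect octave above written, so the part must be a perfect octave below concert.
G3 → G2
G4 → G3
G3 → G2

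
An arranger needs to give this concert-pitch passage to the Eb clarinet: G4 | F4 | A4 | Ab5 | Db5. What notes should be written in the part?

Written C4 sounds as Eb4 on the Eb clarinet, so concert pitches are written a minor third down.
G4 gives E4
F4 gives D4
A4 gives F#4
Ab5 gives F5
Db5 gives Bb4

E4 D4 F#4 F5 Bb4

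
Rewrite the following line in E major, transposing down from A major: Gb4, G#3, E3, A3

Db4 D#3 B2 E3

A major to E major down is a perfect fourth, so every note moves down by that interval.
Gb4 to Db4
G#3 to D#3
E3 to B2
A3 to E3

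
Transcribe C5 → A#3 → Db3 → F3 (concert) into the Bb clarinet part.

D5 B#3 Eb3 G3

The Bb clarinet sounds a major second below written, so the written part must be a major second above concert — transpose each note up.
C5 to D5
A#3 to B#3
Db3 to Eb3
F3 to G3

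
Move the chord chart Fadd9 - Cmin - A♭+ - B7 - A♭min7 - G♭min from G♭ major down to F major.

G♭ major down to F major is a minor second; each chord root moves by that interval while the quality stays the same.
Fadd9: root F down a minor second → E, giving Eadd9.
Cmin: root C down a minor second → B, giving Bmin.
A♭+: root A♭ down a minor second → G, giving G+.
B7: root B down a minor second → A#, giving A#7.
A♭min7: root A♭ down a minor second → G, giving Gmin7.
G♭min: root G♭ down a minor second → F, giving Fmin.

Eadd9 Bmin G+ A#7 Gmin7 Fmin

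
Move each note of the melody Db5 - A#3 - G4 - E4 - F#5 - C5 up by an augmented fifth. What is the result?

A5 E##4 D#5 B#4 C##6 G#5

Db5 up an augmented fifth is A5.
A#3: a fifth up reaches E, and 8 semitones makes it E##4.
G4: a fifth up reaches D, and 8 semitones makes it D#5.
E4: a fifth up reaches B, and 8 semitones makes it B#4.
An augmented fifth up from F#5 gives C##6.
C5: a fifth up reaches G, and 8 semitones makes it G#5.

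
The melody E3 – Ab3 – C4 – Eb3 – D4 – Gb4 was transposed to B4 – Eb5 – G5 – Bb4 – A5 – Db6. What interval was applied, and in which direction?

up a perfect twelfth

From E3 to B4 is 12 letter names — a twelfth of some quality.
E3 to B4 is 19 semitones, which makes it a perfect twelfth; the second version is higher, so the direction is up.
Checking another pair — Gb4 → Db6 — gives the same interval.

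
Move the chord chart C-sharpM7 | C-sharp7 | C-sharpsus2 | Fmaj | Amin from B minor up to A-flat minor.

B minor up to A-flat minor is a diminished seventh; each chord root moves by that interval while the quality stays the same.
C-sharpM7: root C-sharp up a diminished seventh → Bb, giving BbM7.
C-sharp7: root C-sharp up a diminished seventh → Bb, giving Bb7.
C-sharpsus2: root C-sharp up a diminished seventh → Bb, giving Bbsus2.
Fmaj: root F up a diminished seventh → Ebb, giving Ebbmaj.
Amin: root A up a diminished seventh → Gb, giving Gbmin.

BbM7 Bb7 Bbsus2 Ebbmaj Gbmin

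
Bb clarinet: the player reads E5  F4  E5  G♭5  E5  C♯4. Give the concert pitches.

D5 Eb4 D5 Fb5 D5 B3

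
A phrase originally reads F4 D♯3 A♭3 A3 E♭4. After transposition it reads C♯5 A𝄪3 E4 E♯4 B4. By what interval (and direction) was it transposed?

From F4 to C#5 is 5 letter names — a fifth of some quality.
F4 to C#5 is 8 semitones, which makes it an augmented fifth; the second version is higher, so the direction is up.
Checking another pair — Eb4 → B4 — gives the same interval.

up an augmented fifth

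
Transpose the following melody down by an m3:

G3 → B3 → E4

E3 G#3 C#4

G3 becomes E3
B3 becomes G#3
E4 becomes C#4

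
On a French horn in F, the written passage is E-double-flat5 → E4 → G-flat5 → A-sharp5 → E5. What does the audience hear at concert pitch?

Abb4 A3 Cb5 D#5 A4

Written C4 on the French horn in F sounds as F3, a perfect fifth lower; apply that shift to every note.
Ebb5 to Abb4
E4 to A3
Gb5 to Cb5
A#5 to D#5
E5 to A4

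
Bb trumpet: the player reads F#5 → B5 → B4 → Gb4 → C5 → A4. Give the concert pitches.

E5 A5 A4 Fb4 Bb4 G4

Written C4 on the Bb trumpet sounds as Bb3, a major second lower; apply that shift to every note.
F#5 -> E5
B5 -> A5
B4 -> A4
Gb4 -> Fb4
C5 -> Bb4
A4 -> G4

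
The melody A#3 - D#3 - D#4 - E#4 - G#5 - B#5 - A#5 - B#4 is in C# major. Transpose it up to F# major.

From C# up to F# is a perfect fourth; apply that to each pitch.
A#3 → D#4
D#3 → G#3
D#4 → G#4
E#4 → A#4
G#5 → C#6
B#5 → E#6
A#5 → D#6
B#4 → E#5

D#4 G#3 G#4 A#4 C#6 E#6 D#6 E#5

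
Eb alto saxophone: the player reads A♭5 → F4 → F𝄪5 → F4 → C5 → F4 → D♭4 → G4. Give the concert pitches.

The Eb alto saxophone sounds a major sixth below written, so transpose each written note down a major sixth.
Ab5 -> Cb5
F4 -> Ab3
F##5 -> A#4
F4 -> Ab3
C5 -> Eb4
F4 -> Ab3
Db4 -> Fb3
G4 -> Bb3

Cb5 Ab3 A#4 Ab3 Eb4 Ab3 Fb3 Bb3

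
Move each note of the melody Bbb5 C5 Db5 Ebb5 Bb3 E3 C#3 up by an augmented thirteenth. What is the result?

Bbb5 → G7
C5 → A#6
Db5 → B6
Ebb5 → C7
Bb3 → G#5
E3 → C##5
C#3 → A##4

G7 A#6 B6 C7 G#5 C##5 A##4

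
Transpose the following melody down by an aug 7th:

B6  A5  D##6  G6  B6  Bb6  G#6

B6 gives Cb6
A5 gives Bbb4
D##6 gives E5
G6 gives Abb5
B6 gives Cb6
Bb6 gives Cbb6
G#6 gives Ab5

Cb6 Bbb4 E5 Abb5 Cb6 Cbb6 Ab5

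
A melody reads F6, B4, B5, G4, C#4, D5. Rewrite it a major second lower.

F6 -> Eb6
B4 -> A4
B5 -> A5
G4 -> F4
C#4 -> B3
D5 -> C5

Eb6 A4 A5 F4 B3 C5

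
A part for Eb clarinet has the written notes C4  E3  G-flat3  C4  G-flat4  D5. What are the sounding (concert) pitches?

The Eb clarinet sounds a minor third above written, so transpose each written note up a minor third.
C4 gives Eb4
E3 gives G3
Gb3 gives Bbb3
C4 gives Eb4
Gb4 gives Bbb4
D5 gives F5

Eb4 G3 Bbb3 Eb4 Bbb4 F5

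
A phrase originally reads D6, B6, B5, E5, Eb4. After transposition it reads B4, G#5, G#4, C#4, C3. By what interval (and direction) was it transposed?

Take the first pair: D6 → B4. D to B spans 10 letter names, so the interval is some kind of tenth.
B4 to D6 is 15 semitones, which makes it a minor tenth; the second version is lower, so the direction is down.
Checking another pair — Eb4 → C3 — gives the same interval.

down a minor tenth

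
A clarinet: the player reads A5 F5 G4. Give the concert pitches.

F#5 D5 E4

The A clarinet sounds a minor third below written, so transpose each written note down a minor third.
A5 → F#5
F5 → D5
G4 → E4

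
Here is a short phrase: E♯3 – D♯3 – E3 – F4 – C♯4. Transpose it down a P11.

E#3: an eleventh down reaches B, and 17 semitones makes it B#1.
D#3 down a perfect eleventh is A#1.
E3 down a perfect eleventh is B1.
F4 down a perfect eleventh is C3.
C#4 down a perfect eleventh is G#2.

B#1 A#1 B1 C3 G#2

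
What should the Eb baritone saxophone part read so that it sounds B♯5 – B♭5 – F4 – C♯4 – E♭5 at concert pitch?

Written C4 sounds as Eb2 on the Eb baritone saxophone, so concert pitches are written a major thirteenth up.
B#5 becomes G##7
Bb5 becomes G7
F4 becomes D6
C#4 becomes A#5
Eb5 becomes C7

G##7 G7 D6 A#5 C7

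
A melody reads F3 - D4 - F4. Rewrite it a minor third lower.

F3: a third down reaches D, and 3 semitones makes it D3.
D4: a third down reaches B, and 3 semitones makes it B3.
F4: a third down reaches D, and 3 semitones makes it D4.

D3 B3 D4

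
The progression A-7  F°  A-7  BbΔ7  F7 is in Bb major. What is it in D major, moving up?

Bb major up to D major is a major third; each chord root moves by that interval while the quality stays the same.
A-7: root A up a major third → C#, giving C#-7.
F°: root F up a major third → A, giving A°.
A-7: root A up a major third → C#, giving C#-7.
BbΔ7: root Bb up a major third → D, giving DΔ7.
F7: root F up a major third → A, giving A7.

C#-7 A° C#-7 DΔ7 A7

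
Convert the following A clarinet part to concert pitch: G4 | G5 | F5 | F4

E4 E5 D5 D4

The A clarinet sounds a minor third below written, so transpose each written note down a minor third.
G4 to E4
G5 to E5
F5 to D5
F4 to D4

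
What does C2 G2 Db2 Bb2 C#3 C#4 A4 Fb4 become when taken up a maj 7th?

B2 F#3 C3 A3 B#3 B#4 G#5 Eb5

C2 to B2
G2 to F#3
Db2 to C3
Bb2 to A3
C#3 to B#3
C#4 to B#4
A4 to G#5
Fb4 to Eb5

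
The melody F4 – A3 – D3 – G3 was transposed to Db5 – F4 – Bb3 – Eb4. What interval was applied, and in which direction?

up a minor sixth

Take the first pair: F4 → Db5. F to D spans 6 letter names, so the interval is some kind of sixth.
F4 to Db5 is 8 semitones, which makes it a minor sixth; the second version is higher, so the direction is up.
Checking another pair — G3 → Eb4 — gives the same interval.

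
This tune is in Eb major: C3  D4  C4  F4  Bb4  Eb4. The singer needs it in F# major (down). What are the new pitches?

D#2 E#3 D#3 G#3 C#4 F#3

From Eb down to F# is a diminished seventh; apply that to each pitch.
C3 to D#2
D4 to E#3
C4 to D#3
F4 to G#3
Bb4 to C#4
Eb4 to F#3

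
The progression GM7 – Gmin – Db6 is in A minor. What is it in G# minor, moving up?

F#M7 F#min C6

A minor up to G# minor is a major seventh; each chord root moves by that interval while the quality stays the same.
GM7: root G up a major seventh → F#, giving F#M7.
Gmin: root G up a major seventh → F#, giving F#min.
Db6: root Db up a major seventh → C, giving C6.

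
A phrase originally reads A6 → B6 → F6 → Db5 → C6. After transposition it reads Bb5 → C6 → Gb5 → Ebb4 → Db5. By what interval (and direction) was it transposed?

down a major seventh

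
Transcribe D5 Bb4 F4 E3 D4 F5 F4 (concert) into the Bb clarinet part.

E5 C5 G4 F#3 E4 G5 G4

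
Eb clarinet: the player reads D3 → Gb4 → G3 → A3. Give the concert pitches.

F3 Bbb4 Bb3 C4

Written C4 on the Eb clarinet sounds as Eb4, a minor third higher; apply that shift to every note.
D3 to F3
Gb4 to Bbb4
G3 to Bb3
A3 to C4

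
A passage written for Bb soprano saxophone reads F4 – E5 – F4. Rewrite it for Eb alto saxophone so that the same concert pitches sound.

First find concert pitch: the Bb soprano saxophone sounds a major second below written, so F4 E5 F4 sounds Eb4 D5 Eb4.
Then write for Eb alto saxophone: it sounds a major sixth below written, so the part must be a major sixth above concert.
Eb4 → C5
D5 → B5
Eb4 → C5

C5 B5 C5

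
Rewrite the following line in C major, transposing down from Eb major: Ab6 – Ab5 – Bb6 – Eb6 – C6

F6 F5 G6 C6 A5

From Eb down to C is a minor third; apply that to each pitch.
Ab6 gives F6
Ab5 gives F5
Bb6 gives G6
Eb6 gives C6
C6 gives A5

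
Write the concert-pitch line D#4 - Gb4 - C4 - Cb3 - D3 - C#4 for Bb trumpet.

The Bb trumpet sounds a major second below written, so the written part must be a major second above concert — transpose each note up.
D#4 gives E#4
Gb4 gives Ab4
C4 gives D4
Cb3 gives Db3
D3 gives E3
C#4 gives D#4

E#4 Ab4 D4 Db3 E3 D#4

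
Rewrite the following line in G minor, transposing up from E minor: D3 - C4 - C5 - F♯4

From E up to G is a minor third; apply that to each pitch.
D3 gives F3
C4 gives Eb4
C5 gives Eb5
F#4 gives A4

F3 Eb4 Eb5 A4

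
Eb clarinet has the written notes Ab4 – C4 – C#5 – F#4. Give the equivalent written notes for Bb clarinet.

Db5 F4 F#5 B4

First find concert pitch: the Eb clarinet sounds a minor third above written, so Ab4 C4 C#5 F#4 sounds Cb5 Eb4 E5 A4.
Then write for Bb clarinet: it sounds a major second below written, so the part must be a major second above concert.
Cb5 → Db5
Eb4 → F4
E5 → F#5
A4 → B4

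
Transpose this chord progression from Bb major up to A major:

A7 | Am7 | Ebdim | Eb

G#7 G#m7 Ddim D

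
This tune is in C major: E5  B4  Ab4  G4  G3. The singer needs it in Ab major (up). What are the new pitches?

C6 G5 Fb5 Eb5 Eb4

From C up to Ab is a minor sixth; apply that to each pitch.
E5 gives C6
B4 gives G5
Ab4 gives Fb5
G4 gives Eb5
G3 gives Eb4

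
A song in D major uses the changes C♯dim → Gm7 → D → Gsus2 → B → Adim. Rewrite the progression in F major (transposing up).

Edim Bbm7 F Bbsus2 D Cdim

D major up to F major is a minor third; each chord root moves by that interval while the quality stays the same.
C♯dim: root C♯ up a minor third → E, giving Edim.
Gm7: root G up a minor third → Bb, giving Bbm7.
D: root D up a minor third → F, giving F.
Gsus2: root G up a minor third → Bb, giving Bbsus2.
B: root B up a minor third → D, giving D.
Adim: root A up a minor third → C, giving Cdim.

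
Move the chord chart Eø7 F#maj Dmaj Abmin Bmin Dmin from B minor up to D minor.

B minor up to D minor is a minor third; each chord root moves by that interval while the quality stays the same.
Eø7: root E up a minor third → G, giving Gø7.
F#maj: root F# up a minor third → A, giving Amaj.
Dmaj: root D up a minor third → F, giving Fmaj.
Abmin: root Ab up a minor third → Cb, giving Cbmin.
Bmin: root B up a minor third → D, giving Dmin.
Dmin: root D up a minor third → F, giving Fmin.

Gø7 Amaj Fmaj Cbmin Dmin Fmin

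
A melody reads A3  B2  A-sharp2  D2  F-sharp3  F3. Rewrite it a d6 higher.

Fb4 Gb3 F3 Bbb2 Db4 Dbb4

A diminished sixth up from A3 gives Fb4.
B2 up a diminished sixth is Gb3.
A#2 up a diminished sixth is F3.
D2 up a diminished sixth is Bbb2.
F#3 up a diminished sixth is Db4.
A diminished sixth up from F3 gives Dbb4.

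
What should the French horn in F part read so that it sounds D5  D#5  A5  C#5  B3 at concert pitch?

The French horn in F sounds a perfect fifth below written, so the written part must be a perfect fifth above concert — transpose each note up.
D5 -> A5
D#5 -> A#5
A5 -> E6
C#5 -> G#5
B3 -> F#4

A5 A#5 E6 G#5 F#4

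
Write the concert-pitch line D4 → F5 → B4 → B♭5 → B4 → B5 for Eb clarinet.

B3 D5 G#4 G5 G#4 G#5

Written C4 sounds as Eb4 on the Eb clarinet, so concert pitches are written a minor third down.
D4 becomes B3
F5 becomes D5
B4 becomes G#4
Bb5 becomes G5
B4 becomes G#4
B5 becomes G#5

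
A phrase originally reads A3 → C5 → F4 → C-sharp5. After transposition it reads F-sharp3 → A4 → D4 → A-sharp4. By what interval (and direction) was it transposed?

down a minor third

From A3 to F#3 is 3 letter names — a third of some quality.
F#3 to A3 is 3 semitones, which makes it a minor third; the second version is lower, so the direction is down.
Checking another pair — C#5 → A#4 — gives the same interval.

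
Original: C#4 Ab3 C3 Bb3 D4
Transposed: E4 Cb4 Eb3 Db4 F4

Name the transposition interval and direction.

up a minor third

From C#4 to E4 is 3 letter names — a third of some quality.
C#4 to E4 is 3 semitones, which makes it a minor third; the second version is higher, so the direction is up.
Checking another pair — D4 → F4 — gives the same interval.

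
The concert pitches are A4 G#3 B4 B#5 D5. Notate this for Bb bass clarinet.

B5 A#4 C#6 C##7 E6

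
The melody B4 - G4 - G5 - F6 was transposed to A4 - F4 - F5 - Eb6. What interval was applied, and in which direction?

down a major second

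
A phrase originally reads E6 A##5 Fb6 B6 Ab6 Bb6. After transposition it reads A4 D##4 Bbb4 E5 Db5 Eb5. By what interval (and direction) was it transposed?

down a perfect twelfth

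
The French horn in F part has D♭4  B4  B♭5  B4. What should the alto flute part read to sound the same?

Cb4 A4 Ab5 A4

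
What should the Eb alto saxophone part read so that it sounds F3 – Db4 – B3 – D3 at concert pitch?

D4 Bb4 G#4 B3

Written C4 sounds as Eb3 on the Eb alto saxophone, so concert pitches are written a major sixth up.
F3 → D4
Db4 → Bb4
B3 → G#4
D3 → B3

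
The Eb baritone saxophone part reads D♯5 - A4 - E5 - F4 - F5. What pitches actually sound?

The Eb baritone saxophone sounds a major thirteenth below written, so transpose each written note down a major thirteenth.
D#5 becomes F#3
A4 becomes C3
E5 becomes G3
F4 becomes Ab2
F5 becomes Ab3

F#3 C3 G3 Ab2 Ab3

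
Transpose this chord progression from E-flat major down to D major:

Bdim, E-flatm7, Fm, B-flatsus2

E-flat major down to D major is a minor second; each chord root moves by that interval while the quality stays the same.
Bdim: root B down a minor second → A#, giving A#dim.
E-flatm7: root E-flat down a minor second → D, giving Dm7.
Fm: root F down a minor second → E, giving Em.
B-flatsus2: root B-flat down a minor second → A, giving Asus2.

A#dim Dm7 Em Asus2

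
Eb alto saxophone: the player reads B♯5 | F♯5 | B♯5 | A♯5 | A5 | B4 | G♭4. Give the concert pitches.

Written C4 on the Eb alto saxophone sounds as Eb3, a major sixth lower; apply that shift to every note.
B#5 → D#5
F#5 → A4
B#5 → D#5
A#5 → C#5
A5 → C5
B4 → D4
Gb4 → Bbb3

D#5 A4 D#5 C#5 C5 D4 Bbb3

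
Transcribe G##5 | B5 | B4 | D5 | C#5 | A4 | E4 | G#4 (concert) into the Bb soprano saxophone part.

The Bb soprano saxophone sounds a major second below written, so the written part must be a major second above concert — transpose each note up.
G##5 becomes A##5
B5 becomes C#6
B4 becomes C#5
D5 becomes E5
C#5 becomes D#5
A4 becomes B4
E4 becomes F#4
G#4 becomes A#4

A##5 C#6 C#5 E5 D#5 B4 F#4 A#4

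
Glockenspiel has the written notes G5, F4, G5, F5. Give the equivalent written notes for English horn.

First find concert pitch: the glockenspiel sounds a perfect fifteenth above written, so G5 F4 G5 F5 sounds G7 F6 G7 F7.
Then write for English horn: it sounds a perfect fifth below written, so the part must be a perfect fifth above concert.
G7 → D8
F6 → C7
G7 → D8
F7 → C8

D8 C7 D8 C8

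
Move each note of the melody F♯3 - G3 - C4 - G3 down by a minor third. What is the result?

D#3 E3 A3 E3

F#3 to D#3
G3 to E3
C4 to A3
G3 to E3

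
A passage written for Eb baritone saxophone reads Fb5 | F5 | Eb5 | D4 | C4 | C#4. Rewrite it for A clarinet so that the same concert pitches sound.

First find concert pitch: the Eb baritone saxophone sounds a major thirteenth below written, so Fb5 F5 Eb5 D4 C4 C#4 sounds Abb3 Ab3 Gb3 F2 Eb2 E2.
Then write for A clarinet: it sounds a minor third below written, so the part must be a minor third above concert.
Abb3 → Cbb4
Ab3 → Cb4
Gb3 → Bbb3
F2 → Ab2
Eb2 → Gb2
E2 → G2

Cbb4 Cb4 Bbb3 Ab2 Gb2 G2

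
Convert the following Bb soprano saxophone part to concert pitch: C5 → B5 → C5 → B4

Bb4 A5 Bb4 A4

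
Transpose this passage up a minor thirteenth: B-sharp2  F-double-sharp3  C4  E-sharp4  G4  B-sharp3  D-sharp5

B#2 up a minor thirteenth is G#4.
A minor thirteenth up from F##3 gives D#5.
A minor thirteenth up from C4 gives Ab5.
A minor thirteenth up from E#4 gives C#6.
A minor thirteenth up from G4 gives Eb6.
B#3: a thirteenth up reaches G, and 20 semitones makes it G#5.
A minor thirteenth up from D#5 gives B6.

G#4 D#5 Ab5 C#6 Eb6 G#5 B6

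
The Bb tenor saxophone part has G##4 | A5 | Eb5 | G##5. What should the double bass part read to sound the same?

F##4 G5 Db5 F##5

First find concert pitch: the Bb tenor saxophone sounds a major ninth below written, so G##4 A5 Eb5 G##5 sounds F##3 G4 Db4 F##4.
Then write for double bass: it sounds a perfect octave below written, so the part must be a perfect octave above concert.
F##3 → F##4
G4 → G5
Db4 → Db5
F##4 → F##5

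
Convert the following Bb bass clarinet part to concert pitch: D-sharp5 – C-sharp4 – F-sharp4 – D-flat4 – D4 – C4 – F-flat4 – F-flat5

C#4 B2 E3 Cb3 C3 Bb2 Ebb3 Ebb4

The Bb bass clarinet sounds a major ninth below written, so transpose each written note down a major ninth.
D#5 becomes C#4
C#4 becomes B2
F#4 becomes E3
Db4 becomes Cb3
D4 becomes C3
C4 becomes Bb2
Fb4 becomes Ebb3
Fb5 becomes Ebb4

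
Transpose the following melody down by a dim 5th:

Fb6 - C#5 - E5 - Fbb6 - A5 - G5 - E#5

Fb6 down a diminished fifth is Bb5.
C#5: a fifth down reaches F, and 6 semitones makes it F##4.
E5 down a diminished fifth is A#4.
Fbb6 down a diminished fifth is Bbb5.
A diminished fifth down from A5 gives D#5.
A diminished fifth down from G5 gives C#5.
A diminished fifth down from E#5 gives A##4.

Bb5 F##4 A#4 Bbb5 D#5 C#5 A##4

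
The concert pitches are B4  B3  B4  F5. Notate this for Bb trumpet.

The Bb trumpet sounds a major second below written, so the written part must be a major second above concert — transpose each note up.
B4 becomes C#5
B3 becomes C#4
B4 becomes C#5
F5 becomes G5

C#5 C#4 C#5 G5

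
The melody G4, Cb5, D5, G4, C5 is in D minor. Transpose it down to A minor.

D4 Gb4 A4 D4 G4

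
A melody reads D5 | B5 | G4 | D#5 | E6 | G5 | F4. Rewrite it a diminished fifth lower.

G#4 E#5 C#4 G##4 A#5 C#5 B3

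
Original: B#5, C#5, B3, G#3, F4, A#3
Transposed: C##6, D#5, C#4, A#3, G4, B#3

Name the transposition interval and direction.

up a major second

Take the first pair: B#5 → C##6. B to C spans 2 letter names, so the interval is some kind of second.
B#5 to C##6 is 2 semitones, which makes it a major second; the second version is higher, so the direction is up.
Checking another pair — A#3 → B#3 — gives the same interval.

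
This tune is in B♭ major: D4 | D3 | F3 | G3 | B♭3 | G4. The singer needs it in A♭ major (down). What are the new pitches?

From B♭ down to A♭ is a major second; apply that to each pitch.
D4 gives C4
D3 gives C3
F3 gives Eb3
G3 gives F3
Bb3 gives Ab3
G4 gives F4

C4 C3 Eb3 F3 Ab3 F4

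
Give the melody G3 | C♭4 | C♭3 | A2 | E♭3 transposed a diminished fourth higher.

G3 becomes Cb4
Cb4 becomes Fbb4
Cb3 becomes Fbb3
A2 becomes Db3
Eb3 becomes Abb3

Cb4 Fbb4 Fbb3 Db3 Abb3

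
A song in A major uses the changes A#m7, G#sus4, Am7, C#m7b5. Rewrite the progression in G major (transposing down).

G#m7 F#sus4 Gm7 Bm7b5

A major down to G major is a major second; each chord root moves by that interval while the quality stays the same.
A#m7: root A# down a major second → G#, giving G#m7.
G#sus4: root G# down a major second → F#, giving F#sus4.
Am7: root A down a major second → G, giving Gm7.
C#m7b5: root C# down a major second → B, giving Bm7b5.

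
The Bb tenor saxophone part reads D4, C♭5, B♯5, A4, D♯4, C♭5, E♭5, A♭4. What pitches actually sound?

C3 Bbb3 A#4 G3 C#3 Bbb3 Db4 Gb3

The Bb tenor saxophone sounds a major ninth below written, so transpose each written note down a major ninth.
D4 → C3
Cb5 → Bbb3
B#5 → A#4
A4 → G3
D#4 → C#3
Cb5 → Bbb3
Eb5 → Db4
Ab4 → Gb3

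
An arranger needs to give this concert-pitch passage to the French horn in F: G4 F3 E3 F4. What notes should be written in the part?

Written C4 sounds as F3 on the French horn in F, so concert pitches are written a perfect fifth up.
G4 becomes D5
F3 becomes C4
E3 becomes B3
F4 becomes C5

D5 C4 B3 C5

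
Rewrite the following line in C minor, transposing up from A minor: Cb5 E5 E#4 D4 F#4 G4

Ebb5 G5 G#4 F4 A4 Bb4

A minor to C minor up is a minor third, so every note moves up by that interval.
Cb5 gives Ebb5
E5 gives G5
E#4 gives G#4
D4 gives F4
F#4 gives A4
G4 gives Bb4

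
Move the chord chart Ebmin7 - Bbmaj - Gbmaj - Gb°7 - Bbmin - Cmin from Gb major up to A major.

F#min7 C#maj Amaj A°7 C#min D#min

Gb major up to A major is an augmented second; each chord root moves by that interval while the quality stays the same.
Ebmin7: root Eb up an augmented second → F#, giving F#min7.
Bbmaj: root Bb up an augmented second → C#, giving C#maj.
Gbmaj: root Gb up an augmented second → A, giving Amaj.
Gb°7: root Gb up an augmented second → A, giving A°7.
Bbmin: root Bb up an augmented second → C#, giving C#min.
Cmin: root C up an augmented second → D#, giving D#min.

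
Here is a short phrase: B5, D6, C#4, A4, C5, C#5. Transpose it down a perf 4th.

A perfect fourth down from B5 gives F#5.
D6 down a perfect fourth is A5.
A perfect fourth down from C#4 gives G#3.
A4 down a perfect fourth is E4.
C5: a fourth down reaches G, and 5 semitones makes it G4.
C#5 down a perfect fourth is G#4.

F#5 A5 G#3 E4 G4 G#4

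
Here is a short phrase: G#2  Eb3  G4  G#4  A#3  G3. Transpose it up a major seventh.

G#2 up a major seventh is F##3.
Eb3 up a major seventh is D4.
G4: a seventh up reaches F, and 11 semitones makes it F#5.
G#4: a seventh up reaches F, and 11 semitones makes it F##5.
A major seventh up from A#3 gives G##4.
A major seventh up from G3 gives F#4.

F##3 D4 F#5 F##5 G##4 F#4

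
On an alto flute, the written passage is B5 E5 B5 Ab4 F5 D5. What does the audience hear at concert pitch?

The alto flute sounds a perfect fourth below written, so transpose each written note down a perfect fourth.
B5 becomes F#5
E5 becomes B4
B5 becomes F#5
Ab4 becomes Eb4
F5 becomes C5
D5 becomes A4

F#5 B4 F#5 Eb4 C5 A4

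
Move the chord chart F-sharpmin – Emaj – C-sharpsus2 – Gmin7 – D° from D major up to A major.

D major up to A major is a perfect fifth; each chord root moves by that interval while the quality stays the same.
F-sharpmin: root F-sharp up a perfect fifth → C#, giving C#min.
Emaj: root E up a perfect fifth → B, giving Bmaj.
C-sharpsus2: root C-sharp up a perfect fifth → G#, giving G#sus2.
Gmin7: root G up a perfect fifth → D, giving Dmin7.
D°: root D up a perfect fifth → A, giving A°.

C#min Bmaj G#sus2 Dmin7 A°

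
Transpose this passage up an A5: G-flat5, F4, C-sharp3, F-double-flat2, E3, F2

An augmented fifth up from Gb5 gives D6.
F4: a fifth up reaches C, and 8 semitones makes it C#5.
C#3 up an augmented fifth is G##3.
Fbb2: a fifth up reaches C, and 8 semitones makes it Cb3.
An augmented fifth up from E3 gives B#3.
An augmented fifth up from F2 gives C#3.

D6 C#5 G##3 Cb3 B#3 C#3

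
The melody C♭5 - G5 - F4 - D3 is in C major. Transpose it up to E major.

From C up to E is a major third; apply that to each pitch.
Cb5 becomes Eb5
G5 becomes B5
F4 becomes A4
D3 becomes F#3

Eb5 B5 A4 F#3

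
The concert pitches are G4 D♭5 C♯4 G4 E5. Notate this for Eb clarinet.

E4 Bb4 A#3 E4 C#5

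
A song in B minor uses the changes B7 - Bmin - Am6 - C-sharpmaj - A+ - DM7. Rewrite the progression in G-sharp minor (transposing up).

B minor up to G-sharp minor is a major sixth; each chord root moves by that interval while the quality stays the same.
B7: root B up a major sixth → G#, giving G#7.
Bmin: root B up a major sixth → G#, giving G#min.
Am6: root A up a major sixth → F#, giving F#m6.
C-sharpmaj: root C-sharp up a major sixth → A#, giving A#maj.
A+: root A up a major sixth → F#, giving F#+.
DM7: root D up a major sixth → B, giving BM7.

G#7 G#min F#m6 A#maj F#+ BM7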